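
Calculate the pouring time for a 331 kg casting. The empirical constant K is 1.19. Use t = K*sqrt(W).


Formula: t = K * sqrt(W)
sqrt(W) = sqrt(331) = 18.19341
t = 1.19 * 18.19341 = 21.6502 s


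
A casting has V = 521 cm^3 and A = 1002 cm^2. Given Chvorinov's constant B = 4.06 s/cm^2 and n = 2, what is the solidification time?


Formula: t_s = B * (V/A)^n  (Chvorinov's rule, n=2)
Modulus M = V/A = 521/1002 = 0.519960 cm
M^2 = 0.519960^2 = 0.270358 cm^2
t_s = 4.06 * 0.270358 = 1.0977 s


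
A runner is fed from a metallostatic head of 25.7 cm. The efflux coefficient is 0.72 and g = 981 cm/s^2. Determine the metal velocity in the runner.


Formula: v = Cd * sqrt(2 * g * h)  (Torricelli with discharge coefficient)
2*g*h = 2 * 981 * 25.7 = 50423.4 cm^2/s^2
sqrt(50423.4) = 224.55155 cm/s
v = 0.72 * 224.55155 = 161.6771 cm/s

161.6771 cm/s


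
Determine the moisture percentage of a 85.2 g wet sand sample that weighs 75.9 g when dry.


Formula: MC = (W_wet - W_dry) / W_wet * 100
Water mass = 85.2 - 75.9 = 9.3 g
MC = 9.3 / 85.2 * 100 = 10.9155%

10.9155%


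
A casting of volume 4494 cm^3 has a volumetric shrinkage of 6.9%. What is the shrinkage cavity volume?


Formula: V_shrink = V_casting * shrinkage_pct / 100
V_shrink = 4494 cm^3 * 6.9 / 100 = 310.0860 cm^3

Answer: 310.0860 cm^3


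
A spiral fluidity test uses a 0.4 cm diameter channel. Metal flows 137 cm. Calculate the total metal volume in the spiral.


Formula: V = pi * (d/2)^2 * L  (cylinder volume)
Radius = 0.4/2 = 0.2 cm
V = pi * 0.2^2 * 137 = 17.2159 cm^3

Answer: 17.2159 cm^3


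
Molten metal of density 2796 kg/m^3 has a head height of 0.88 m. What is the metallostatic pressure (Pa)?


Formula: P = rho * g * h
rho * g = 2796 * 9.81 = 27428.76 N/m^3
P = 27428.76 * 0.88 = 24137.3088 Pa

Answer: 24137.3088 Pa


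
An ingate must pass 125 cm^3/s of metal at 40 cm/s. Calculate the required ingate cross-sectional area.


Formula: A_ingate = Q / v  (continuity equation)
A = 125 cm^3/s / 40 cm/s = 3.1250 cm^2

Answer: 3.1250 cm^2


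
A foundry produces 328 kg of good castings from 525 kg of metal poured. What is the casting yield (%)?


Formula: Casting Yield = (W_good / W_total) * 100
Yield = (328 kg / 525 kg) * 100 = 62.4762%

Answer: 62.4762%


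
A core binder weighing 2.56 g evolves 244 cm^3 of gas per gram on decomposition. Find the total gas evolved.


Formula: V_gas = W_binder * gas_evolution_rate
V = 2.56 g * 244 cm^3/g = 624.6400 cm^3

Final answer: 624.6400 cm^3


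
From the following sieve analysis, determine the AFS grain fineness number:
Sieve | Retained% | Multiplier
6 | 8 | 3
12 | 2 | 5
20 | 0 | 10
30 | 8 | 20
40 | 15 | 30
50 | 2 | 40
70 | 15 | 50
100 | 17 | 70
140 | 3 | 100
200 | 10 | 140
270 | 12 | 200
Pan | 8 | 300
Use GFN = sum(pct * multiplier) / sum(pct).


Formula: GFN = sum(pct * multiplier) / sum(pct)
sum(pct * multiplier) = 9164
sum(pct) = 100
GFN = 9164 / 100 = 91.64

Answer: 91.64


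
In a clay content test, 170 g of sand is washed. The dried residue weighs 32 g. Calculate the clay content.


Formula: Clay% = (W_total - W_washed) / W_total * 100
Clay mass = 170 - 32 = 138 g
Clay% = 138 / 170 * 100 = 81.1765%

Answer: 81.1765%


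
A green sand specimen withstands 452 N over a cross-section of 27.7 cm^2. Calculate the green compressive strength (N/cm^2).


Formula: Compressive Strength = Force / Area
Strength = 452 N / 27.7 cm^2 = 16.3177 N/cm^2

Final answer: 16.3177 N/cm^2


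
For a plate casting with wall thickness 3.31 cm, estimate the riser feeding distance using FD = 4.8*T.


Formula: FD = 4.8 * T  (riser feeding-distance rule)
FD = 4.8 * 3.31 cm = 15.8880 cm

Answer: 15.8880 cm


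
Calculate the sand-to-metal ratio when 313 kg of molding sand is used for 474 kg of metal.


Formula: Sand-to-Metal Ratio = W_sand / W_metal
Ratio = 313 kg / 474 kg = 0.6603


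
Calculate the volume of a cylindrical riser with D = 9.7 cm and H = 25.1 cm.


Formula: V = pi * (D/2)^2 * H  (cylinder volume)
Radius = D/2 = 9.7/2 = 4.85 cm
V = pi * 4.85^2 * 25.1 = 1854.8426 cm^3

Final answer: 1854.8426 cm^3


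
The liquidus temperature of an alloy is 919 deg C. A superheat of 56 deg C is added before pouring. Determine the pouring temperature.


Formula: T_pour = T_melt + Superheat
T_pour = 919 + 56 = 975 deg C


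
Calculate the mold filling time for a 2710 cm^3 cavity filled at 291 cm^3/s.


Formula: t_fill = V_mold / Q_flow
t = 2710 cm^3 / 291 cm^3/s = 9.3127 s

Final answer: 9.3127 s


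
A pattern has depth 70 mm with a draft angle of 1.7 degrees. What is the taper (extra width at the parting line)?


Formula: taper = depth * tan(draft_angle)
tan(1.7 deg) = 0.0296793
taper = 70 mm * 0.0296793 = 2.0776 mm

Final answer: 2.0776 mm


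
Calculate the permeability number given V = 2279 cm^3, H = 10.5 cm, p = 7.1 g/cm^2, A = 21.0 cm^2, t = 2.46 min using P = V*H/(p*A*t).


Formula: Permeability Number P = (V * H) / (p * A * t)
Numerator: V * H = 2279 * 10.5 = 23929.5
Denominator: p * A * t = 7.1 * 21.0 * 2.46 = 366.786
P = 23929.5 / 366.786 = 65.2410

Answer: 65.2410


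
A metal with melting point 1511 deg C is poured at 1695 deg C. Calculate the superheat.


Formula: Superheat = T_pour - T_melt
Superheat = 1695 - 1511 = 184 deg C

Answer: 184 deg C


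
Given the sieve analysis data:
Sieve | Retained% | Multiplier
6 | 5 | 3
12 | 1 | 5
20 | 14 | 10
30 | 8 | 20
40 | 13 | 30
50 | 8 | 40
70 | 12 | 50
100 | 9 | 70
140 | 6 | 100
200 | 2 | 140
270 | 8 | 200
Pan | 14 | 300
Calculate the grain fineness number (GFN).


Formula: GFN = sum(pct * multiplier) / sum(pct)
sum(pct * multiplier) = 8940
sum(pct) = 100
GFN = 8940 / 100 = 89.40


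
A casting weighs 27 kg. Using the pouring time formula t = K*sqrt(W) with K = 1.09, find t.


Formula: t = K * sqrt(W)
sqrt(W) = sqrt(27) = 5.19615
t = 1.09 * 5.19615 = 5.6638 s

Answer: 5.6638 s


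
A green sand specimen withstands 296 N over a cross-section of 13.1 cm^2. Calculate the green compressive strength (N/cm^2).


Formula: Compressive Strength = Force / Area
Strength = 296 N / 13.1 cm^2 = 22.5954 N/cm^2

Answer: 22.5954 N/cm^2


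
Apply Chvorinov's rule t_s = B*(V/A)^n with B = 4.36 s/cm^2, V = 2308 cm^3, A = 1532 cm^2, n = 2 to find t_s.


Formula: t_s = B * (V/A)^n  (Chvorinov's rule, n=2)
Modulus M = V/A = 2308/1532 = 1.506527 cm
M^2 = 1.506527^2 = 2.269624 cm^2
t_s = 4.36 * 2.269624 = 9.8956 s


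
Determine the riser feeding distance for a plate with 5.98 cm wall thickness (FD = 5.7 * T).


Formula: FD = 5.7 * T  (riser feeding-distance rule)
FD = 5.7 * 5.98 cm = 34.0860 cm

34.0860 cm


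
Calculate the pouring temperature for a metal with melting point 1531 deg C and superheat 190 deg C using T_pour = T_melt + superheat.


Formula: T_pour = T_melt + Superheat
T_pour = 1531 + 190 = 1721 deg C

Answer: 1721 deg C


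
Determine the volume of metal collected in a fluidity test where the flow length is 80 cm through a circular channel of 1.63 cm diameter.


Formula: V = pi * (d/2)^2 * L  (cylinder volume)
Radius = 1.63/2 = 0.815 cm
V = pi * 0.815^2 * 80 = 166.9380 cm^3

Answer: 166.9380 cm^3


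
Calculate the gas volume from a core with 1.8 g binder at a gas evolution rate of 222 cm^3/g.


Formula: V_gas = W_binder * gas_evolution_rate
V = 1.8 g * 222 cm^3/g = 399.6000 cm^3

399.6000 cm^3


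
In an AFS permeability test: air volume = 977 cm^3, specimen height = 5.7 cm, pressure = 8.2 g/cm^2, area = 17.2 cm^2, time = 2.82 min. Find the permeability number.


Formula: Permeability Number P = (V * H) / (p * A * t)
Numerator: V * H = 977 * 5.7 = 5568.9
Denominator: p * A * t = 8.2 * 17.2 * 2.82 = 397.7328
P = 5568.9 / 397.7328 = 14.0016

Final answer: 14.0016


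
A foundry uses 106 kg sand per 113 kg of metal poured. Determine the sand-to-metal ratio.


Formula: Sand-to-Metal Ratio = W_sand / W_metal
Ratio = 106 kg / 113 kg = 0.9381

0.9381


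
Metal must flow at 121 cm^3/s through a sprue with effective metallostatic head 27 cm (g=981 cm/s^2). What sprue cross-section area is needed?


Formula: v = sqrt(2*g*h), A = Q/v
Velocity: v = sqrt(2 * 981 * 27) = sqrt(52974) = 230.1608 cm/s
Sprue area: A = Q / v = 121 / 230.1608 = 0.5257 cm^2

0.5257 cm^2


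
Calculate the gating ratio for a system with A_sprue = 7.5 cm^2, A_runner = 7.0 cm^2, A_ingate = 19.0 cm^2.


Sprue:Runner:Ingate = 1 : 7.0/7.5 : 19.0/7.5 = 1:0.93:2.53

Answer: 1:0.93:2.53


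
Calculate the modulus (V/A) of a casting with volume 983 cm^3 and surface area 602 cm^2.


Formula: Casting Modulus M = V / A
M = 983 cm^3 / 602 cm^2 = 1.6329 cm


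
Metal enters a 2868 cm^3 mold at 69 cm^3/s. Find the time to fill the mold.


Formula: t_fill = V_mold / Q_flow
t = 2868 cm^3 / 69 cm^3/s = 41.5652 s

Answer: 41.5652 s


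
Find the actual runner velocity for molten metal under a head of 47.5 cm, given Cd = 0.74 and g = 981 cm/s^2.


Formula: v = Cd * sqrt(2 * g * h)  (Torricelli with discharge coefficient)
2*g*h = 2 * 981 * 47.5 = 93195.0 cm^2/s^2
sqrt(93195.0) = 305.27856 cm/s
v = 0.74 * 305.27856 = 225.9061 cm/s

Final answer: 225.9061 cm/s


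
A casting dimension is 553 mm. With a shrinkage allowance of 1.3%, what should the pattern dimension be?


Formula: L_pattern = L_casting * (1 + shrinkage_rate/100)
Shrinkage factor = 1 + 1.3/100 = 1.013
L_pattern = 553 mm * 1.013 = 560.1890 mm

Answer: 560.1890 mm


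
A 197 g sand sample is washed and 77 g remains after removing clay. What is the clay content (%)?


Formula: Clay% = (W_total - W_washed) / W_total * 100
Clay mass = 197 - 77 = 120 g
Clay% = 120 / 197 * 100 = 60.9137%

60.9137%


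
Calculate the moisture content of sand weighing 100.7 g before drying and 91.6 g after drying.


Formula: MC = (W_wet - W_dry) / W_wet * 100
Water mass = 100.7 - 91.6 = 9.1 g
MC = 9.1 / 100.7 * 100 = 9.0367%

9.0367%


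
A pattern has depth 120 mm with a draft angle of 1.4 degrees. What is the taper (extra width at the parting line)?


Formula: taper = depth * tan(draft_angle)
tan(1.4 deg) = 0.0244395
taper = 120 mm * 0.0244395 = 2.9327 mm

Answer: 2.9327 mm


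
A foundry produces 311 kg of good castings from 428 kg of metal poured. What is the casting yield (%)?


Formula: Casting Yield = (W_good / W_total) * 100
Yield = (311 kg / 428 kg) * 100 = 72.6636%

Answer: 72.6636%


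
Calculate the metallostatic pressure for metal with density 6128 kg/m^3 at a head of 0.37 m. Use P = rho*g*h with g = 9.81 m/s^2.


Formula: P = rho * g * h
rho * g = 6128 * 9.81 = 60115.68 N/m^3
P = 60115.68 * 0.37 = 22242.8016 Pa

Answer: 22242.8016 Pa


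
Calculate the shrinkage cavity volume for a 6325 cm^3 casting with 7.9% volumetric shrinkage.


Formula: V_shrink = V_casting * shrinkage_pct / 100
V_shrink = 6325 cm^3 * 7.9 / 100 = 499.6750 cm^3

Final answer: 499.6750 cm^3


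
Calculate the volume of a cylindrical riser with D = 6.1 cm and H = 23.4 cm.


Formula: V = pi * (D/2)^2 * H  (cylinder volume)
Radius = D/2 = 6.1/2 = 3.05 cm
V = pi * 3.05^2 * 23.4 = 683.8572 cm^3

683.8572 cm^3


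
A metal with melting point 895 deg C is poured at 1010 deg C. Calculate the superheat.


Formula: Superheat = T_pour - T_melt
Superheat = 1010 - 895 = 115 deg C


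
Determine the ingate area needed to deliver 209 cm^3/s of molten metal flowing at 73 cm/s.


Formula: A_ingate = Q / v  (continuity equation)
A = 209 cm^3/s / 73 cm/s = 2.8630 cm^2


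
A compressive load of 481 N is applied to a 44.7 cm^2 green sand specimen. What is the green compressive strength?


Formula: Compressive Strength = Force / Area
Strength = 481 N / 44.7 cm^2 = 10.7606 N/cm^2

Final answer: 10.7606 N/cm^2


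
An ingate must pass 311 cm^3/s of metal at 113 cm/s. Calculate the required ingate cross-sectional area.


Formula: A_ingate = Q / v  (continuity equation)
A = 311 cm^3/s / 113 cm/s = 2.7522 cm^2


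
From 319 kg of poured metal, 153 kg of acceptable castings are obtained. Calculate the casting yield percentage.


Formula: Casting Yield = (W_good / W_total) * 100
Yield = (153 kg / 319 kg) * 100 = 47.9624%

Answer: 47.9624%


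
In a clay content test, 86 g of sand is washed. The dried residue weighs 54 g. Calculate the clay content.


Formula: Clay% = (W_total - W_washed) / W_total * 100
Clay mass = 86 - 54 = 32 g
Clay% = 32 / 86 * 100 = 37.2093%

Final answer: 37.2093%


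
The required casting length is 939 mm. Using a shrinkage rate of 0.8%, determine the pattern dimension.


Formula: L_pattern = L_casting * (1 + shrinkage_rate/100)
Shrinkage factor = 1 + 0.8/100 = 1.008
L_pattern = 939 mm * 1.008 = 946.5120 mm

946.5120 mm


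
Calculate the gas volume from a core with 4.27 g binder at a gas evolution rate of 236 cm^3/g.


Formula: V_gas = W_binder * gas_evolution_rate
V = 4.27 g * 236 cm^3/g = 1007.7200 cm^3

1007.7200 cm^3


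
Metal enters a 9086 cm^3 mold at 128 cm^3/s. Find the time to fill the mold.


Formula: t_fill = V_mold / Q_flow
t = 9086 cm^3 / 128 cm^3/s = 70.9844 s


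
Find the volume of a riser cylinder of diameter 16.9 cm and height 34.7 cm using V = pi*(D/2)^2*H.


Formula: V = pi * (D/2)^2 * H  (cylinder volume)
Radius = D/2 = 16.9/2 = 8.45 cm
V = pi * 8.45^2 * 34.7 = 7783.8197 cm^3

Final answer: 7783.8197 cm^3


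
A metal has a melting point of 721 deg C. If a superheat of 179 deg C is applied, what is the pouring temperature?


Formula: T_pour = T_melt + Superheat
T_pour = 721 + 179 = 900 deg C

Answer: 900 deg C


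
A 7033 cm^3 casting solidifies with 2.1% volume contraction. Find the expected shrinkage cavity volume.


Formula: V_shrink = V_casting * shrinkage_pct / 100
V_shrink = 7033 cm^3 * 2.1 / 100 = 147.6930 cm^3

147.6930 cm^3


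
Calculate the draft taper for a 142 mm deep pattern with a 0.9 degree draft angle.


Formula: taper = depth * tan(draft_angle)
tan(0.9 deg) = 0.0157093
taper = 142 mm * 0.0157093 = 2.2307 mm


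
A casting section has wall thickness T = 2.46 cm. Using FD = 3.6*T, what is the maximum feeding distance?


Formula: FD = 3.6 * T  (riser feeding-distance rule)
FD = 3.6 * 2.46 cm = 8.8560 cm

Answer: 8.8560 cm


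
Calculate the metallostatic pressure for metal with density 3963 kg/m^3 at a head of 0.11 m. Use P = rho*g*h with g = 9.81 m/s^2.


Formula: P = rho * g * h
rho * g = 3963 * 9.81 = 38877.03 N/m^3
P = 38877.03 * 0.11 = 4276.4733 Pa

Final answer: 4276.4733 Pa


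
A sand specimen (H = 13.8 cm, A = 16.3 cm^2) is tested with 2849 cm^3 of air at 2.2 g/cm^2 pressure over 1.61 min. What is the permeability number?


Formula: Permeability Number P = (V * H) / (p * A * t)
Numerator: V * H = 2849 * 13.8 = 39316.2
Denominator: p * A * t = 2.2 * 16.3 * 1.61 = 57.7346
P = 39316.2 / 57.7346 = 680.9816

680.9816


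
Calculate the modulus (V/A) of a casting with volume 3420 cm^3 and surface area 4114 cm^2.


Formula: Casting Modulus M = V / A
M = 3420 cm^3 / 4114 cm^2 = 0.8313 cm

Final answer: 0.8313 cm


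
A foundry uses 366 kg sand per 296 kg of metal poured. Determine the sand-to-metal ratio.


Formula: Sand-to-Metal Ratio = W_sand / W_metal
Ratio = 366 kg / 296 kg = 1.2365

1.2365


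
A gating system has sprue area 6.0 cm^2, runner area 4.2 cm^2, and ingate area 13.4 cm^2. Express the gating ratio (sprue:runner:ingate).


Sprue:Runner:Ingate = 1 : 4.2/6.0 : 13.4/6.0 = 1:0.70:2.23


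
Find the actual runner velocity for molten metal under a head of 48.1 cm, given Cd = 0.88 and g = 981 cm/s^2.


Formula: v = Cd * sqrt(2 * g * h)  (Torricelli with discharge coefficient)
2*g*h = 2 * 981 * 48.1 = 94372.2 cm^2/s^2
sqrt(94372.2) = 307.20059 cm/s
v = 0.88 * 307.20059 = 270.3365 cm/s


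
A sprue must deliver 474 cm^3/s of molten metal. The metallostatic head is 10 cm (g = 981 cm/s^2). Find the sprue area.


Formula: v = sqrt(2*g*h), A = Q/v
Velocity: v = sqrt(2 * 981 * 10) = sqrt(19620) = 140.0714 cm/s
Sprue area: A = Q / v = 474 / 140.0714 = 3.3840 cm^2

Final answer: 3.3840 cm^2


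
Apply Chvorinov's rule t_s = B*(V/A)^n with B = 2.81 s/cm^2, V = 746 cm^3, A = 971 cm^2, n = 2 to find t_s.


Formula: t_s = B * (V/A)^n  (Chvorinov's rule, n=2)
Modulus M = V/A = 746/971 = 0.768280 cm
M^2 = 0.768280^2 = 0.590254 cm^2
t_s = 2.81 * 0.590254 = 1.6586 s

Answer: 1.6586 s


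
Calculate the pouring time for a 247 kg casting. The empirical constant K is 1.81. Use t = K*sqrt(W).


Formula: t = K * sqrt(W)
sqrt(W) = sqrt(247) = 15.71623
t = 1.81 * 15.71623 = 28.4464 s


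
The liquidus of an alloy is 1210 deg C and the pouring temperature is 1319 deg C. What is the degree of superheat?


Formula: Superheat = T_pour - T_melt
Superheat = 1319 - 1210 = 109 deg C

Final answer: 109 deg C


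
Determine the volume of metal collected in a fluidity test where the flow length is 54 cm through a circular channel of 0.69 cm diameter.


Formula: V = pi * (d/2)^2 * L  (cylinder volume)
Radius = 0.69/2 = 0.345 cm
V = pi * 0.345^2 * 54 = 20.1921 cm^3

20.1921 cm^3


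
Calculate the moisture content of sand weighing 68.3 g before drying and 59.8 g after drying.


Formula: MC = (W_wet - W_dry) / W_wet * 100
Water mass = 68.3 - 59.8 = 8.5 g
MC = 8.5 / 68.3 * 100 = 12.4451%

Answer: 12.4451%


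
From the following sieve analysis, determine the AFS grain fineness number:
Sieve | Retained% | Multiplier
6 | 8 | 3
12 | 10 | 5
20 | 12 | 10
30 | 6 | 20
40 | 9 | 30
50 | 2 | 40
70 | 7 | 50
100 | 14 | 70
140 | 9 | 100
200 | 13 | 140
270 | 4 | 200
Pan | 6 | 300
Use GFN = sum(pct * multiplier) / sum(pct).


Formula: GFN = sum(pct * multiplier) / sum(pct)
sum(pct * multiplier) = 7314
sum(pct) = 100
GFN = 7314 / 100 = 73.14

Answer: 73.14


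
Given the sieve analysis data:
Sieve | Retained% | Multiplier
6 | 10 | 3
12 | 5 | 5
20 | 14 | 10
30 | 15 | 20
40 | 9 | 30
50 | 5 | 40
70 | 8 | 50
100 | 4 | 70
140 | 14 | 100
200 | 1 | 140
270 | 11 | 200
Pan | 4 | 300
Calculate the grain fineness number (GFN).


Formula: GFN = sum(pct * multiplier) / sum(pct)
sum(pct * multiplier) = 6585
sum(pct) = 100
GFN = 6585 / 100 = 65.85

Final answer: 65.85


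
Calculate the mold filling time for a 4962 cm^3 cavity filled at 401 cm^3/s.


Formula: t_fill = V_mold / Q_flow
t = 4962 cm^3 / 401 cm^3/s = 12.3741 s

12.3741 s


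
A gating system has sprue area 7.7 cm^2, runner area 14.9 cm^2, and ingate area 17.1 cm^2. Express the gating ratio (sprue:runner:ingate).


Sprue:Runner:Ingate = 1 : 14.9/7.7 : 17.1/7.7 = 1:1.94:2.22

Answer: 1:1.94:2.22


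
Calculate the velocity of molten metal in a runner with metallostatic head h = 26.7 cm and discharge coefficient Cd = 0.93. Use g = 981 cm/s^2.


Formula: v = Cd * sqrt(2 * g * h)  (Torricelli with discharge coefficient)
2*g*h = 2 * 981 * 26.7 = 52385.4 cm^2/s^2
sqrt(52385.4) = 228.87857 cm/s
v = 0.93 * 228.87857 = 212.8571 cm/s


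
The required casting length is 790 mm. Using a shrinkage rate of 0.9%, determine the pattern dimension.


Formula: L_pattern = L_casting * (1 + shrinkage_rate/100)
Shrinkage factor = 1 + 0.9/100 = 1.009
L_pattern = 790 mm * 1.009 = 797.1100 mm

797.1100 mm


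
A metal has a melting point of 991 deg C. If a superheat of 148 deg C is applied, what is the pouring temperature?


Formula: T_pour = T_melt + Superheat
T_pour = 991 + 148 = 1139 deg C

Answer: 1139 deg C


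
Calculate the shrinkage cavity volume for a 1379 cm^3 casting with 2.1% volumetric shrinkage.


Formula: V_shrink = V_casting * shrinkage_pct / 100
V_shrink = 1379 cm^3 * 2.1 / 100 = 28.9590 cm^3

Final answer: 28.9590 cm^3


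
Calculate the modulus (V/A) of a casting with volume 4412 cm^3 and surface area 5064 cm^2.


Formula: Casting Modulus M = V / A
M = 4412 cm^3 / 5064 cm^2 = 0.8712 cm

0.8712 cm


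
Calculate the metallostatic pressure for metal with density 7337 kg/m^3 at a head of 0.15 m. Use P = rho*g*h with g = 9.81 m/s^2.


Formula: P = rho * g * h
rho * g = 7337 * 9.81 = 71975.97 N/m^3
P = 71975.97 * 0.15 = 10796.3955 Pa


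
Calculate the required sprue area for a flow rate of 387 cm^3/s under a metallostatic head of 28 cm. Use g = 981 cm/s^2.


Formula: v = sqrt(2*g*h), A = Q/v
Velocity: v = sqrt(2 * 981 * 28) = sqrt(54936) = 234.3843 cm/s
Sprue area: A = Q / v = 387 / 234.3843 = 1.6511 cm^2

Answer: 1.6511 cm^2


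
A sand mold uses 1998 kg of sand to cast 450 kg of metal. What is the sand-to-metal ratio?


Formula: Sand-to-Metal Ratio = W_sand / W_metal
Ratio = 1998 kg / 450 kg = 4.4400

Answer: 4.4400


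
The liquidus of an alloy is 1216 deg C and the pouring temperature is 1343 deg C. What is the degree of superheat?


Formula: Superheat = T_pour - T_melt
Superheat = 1343 - 1216 = 127 deg C

127 deg C


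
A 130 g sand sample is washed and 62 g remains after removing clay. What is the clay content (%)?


Formula: Clay% = (W_total - W_washed) / W_total * 100
Clay mass = 130 - 62 = 68 g
Clay% = 68 / 130 * 100 = 52.3077%

Final answer: 52.3077%


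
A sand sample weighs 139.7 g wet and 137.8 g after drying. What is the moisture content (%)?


Formula: MC = (W_wet - W_dry) / W_wet * 100
Water mass = 139.7 - 137.8 = 1.9 g
MC = 1.9 / 139.7 * 100 = 1.3601%

1.3601%


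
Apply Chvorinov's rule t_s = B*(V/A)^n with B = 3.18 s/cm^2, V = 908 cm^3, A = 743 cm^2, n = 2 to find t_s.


Formula: t_s = B * (V/A)^n  (Chvorinov's rule, n=2)
Modulus M = V/A = 908/743 = 1.222073 cm
M^2 = 1.222073^2 = 1.493462 cm^2
t_s = 3.18 * 1.493462 = 4.7492 s

Final answer: 4.7492 s


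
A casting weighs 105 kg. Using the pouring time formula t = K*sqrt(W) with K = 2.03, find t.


Formula: t = K * sqrt(W)
sqrt(W) = sqrt(105) = 10.24695
t = 2.03 * 10.24695 = 20.8013 s

20.8013 s


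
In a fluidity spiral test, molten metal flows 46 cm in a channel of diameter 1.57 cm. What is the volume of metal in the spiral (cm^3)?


Formula: V = pi * (d/2)^2 * L  (cylinder volume)
Radius = 1.57/2 = 0.785 cm
V = pi * 0.785^2 * 46 = 89.0527 cm^3

89.0527 cm^3


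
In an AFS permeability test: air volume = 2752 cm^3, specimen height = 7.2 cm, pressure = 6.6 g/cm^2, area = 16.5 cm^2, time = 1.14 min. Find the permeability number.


Formula: Permeability Number P = (V * H) / (p * A * t)
Numerator: V * H = 2752 * 7.2 = 19814.4
Denominator: p * A * t = 6.6 * 16.5 * 1.14 = 124.146
P = 19814.4 / 124.146 = 159.6056

Answer: 159.6056


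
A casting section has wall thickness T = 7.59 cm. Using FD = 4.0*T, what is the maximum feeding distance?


Formula: FD = 4.0 * T  (riser feeding-distance rule)
FD = 4.0 * 7.59 cm = 30.3600 cm

Answer: 30.3600 cm


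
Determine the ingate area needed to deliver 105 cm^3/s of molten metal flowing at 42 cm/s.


Formula: A_ingate = Q / v  (continuity equation)
A = 105 cm^3/s / 42 cm/s = 2.5000 cm^2

Final answer: 2.5000 cm^2


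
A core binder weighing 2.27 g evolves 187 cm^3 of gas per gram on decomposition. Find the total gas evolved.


Formula: V_gas = W_binder * gas_evolution_rate
V = 2.27 g * 187 cm^3/g = 424.4900 cm^3

424.4900 cm^3


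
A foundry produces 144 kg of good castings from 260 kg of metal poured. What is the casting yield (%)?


Formula: Casting Yield = (W_good / W_total) * 100
Yield = (144 kg / 260 kg) * 100 = 55.3846%

Answer: 55.3846%


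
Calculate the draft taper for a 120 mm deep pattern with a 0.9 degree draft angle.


Formula: taper = depth * tan(draft_angle)
tan(0.9 deg) = 0.0157093
taper = 120 mm * 0.0157093 = 1.8851 mm

1.8851 mm


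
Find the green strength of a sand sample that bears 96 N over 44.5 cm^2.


Formula: Compressive Strength = Force / Area
Strength = 96 N / 44.5 cm^2 = 2.1573 N/cm^2


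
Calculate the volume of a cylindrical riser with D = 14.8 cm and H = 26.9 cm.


Formula: V = pi * (D/2)^2 * H  (cylinder volume)
Radius = D/2 = 14.8/2 = 7.4 cm
V = pi * 7.4^2 * 26.9 = 4627.7042 cm^3

Answer: 4627.7042 cm^3


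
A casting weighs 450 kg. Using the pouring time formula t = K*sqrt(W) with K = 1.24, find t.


Formula: t = K * sqrt(W)
sqrt(W) = sqrt(450) = 21.21320
t = 1.24 * 21.21320 = 26.3044 s


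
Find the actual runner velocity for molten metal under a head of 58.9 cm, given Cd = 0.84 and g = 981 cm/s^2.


Formula: v = Cd * sqrt(2 * g * h)  (Torricelli with discharge coefficient)
2*g*h = 2 * 981 * 58.9 = 115561.8 cm^2/s^2
sqrt(115561.8) = 339.94382 cm/s
v = 0.84 * 339.94382 = 285.5528 cm/s


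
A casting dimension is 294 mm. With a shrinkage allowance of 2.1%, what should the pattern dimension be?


Formula: L_pattern = L_casting * (1 + shrinkage_rate/100)
Shrinkage factor = 1 + 2.1/100 = 1.021
L_pattern = 294 mm * 1.021 = 300.1740 mm

300.1740 mm


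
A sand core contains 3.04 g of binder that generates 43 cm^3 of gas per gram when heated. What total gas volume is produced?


Formula: V_gas = W_binder * gas_evolution_rate
V = 3.04 g * 43 cm^3/g = 130.7200 cm^3

130.7200 cm^3


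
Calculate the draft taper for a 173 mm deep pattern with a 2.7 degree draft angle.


Formula: taper = depth * tan(draft_angle)
tan(2.7 deg) = 0.0471588
taper = 173 mm * 0.0471588 = 8.1585 mm

8.1585 mm


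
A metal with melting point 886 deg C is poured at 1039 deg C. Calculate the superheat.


Formula: Superheat = T_pour - T_melt
Superheat = 1039 - 886 = 153 deg C

153 deg C


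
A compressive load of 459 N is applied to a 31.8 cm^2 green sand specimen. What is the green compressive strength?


Formula: Compressive Strength = Force / Area
Strength = 459 N / 31.8 cm^2 = 14.4340 N/cm^2

14.4340 N/cm^2


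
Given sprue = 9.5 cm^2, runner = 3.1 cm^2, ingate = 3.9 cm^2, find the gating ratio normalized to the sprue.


Sprue:Runner:Ingate = 1 : 3.1/9.5 : 3.9/9.5 = 1:0.33:0.41


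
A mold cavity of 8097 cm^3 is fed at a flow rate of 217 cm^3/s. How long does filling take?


Formula: t_fill = V_mold / Q_flow
t = 8097 cm^3 / 217 cm^3/s = 37.3134 s

37.3134 s


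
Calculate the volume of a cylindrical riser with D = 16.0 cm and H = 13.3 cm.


Formula: V = pi * (D/2)^2 * H  (cylinder volume)
Radius = D/2 = 16.0/2 = 8.0 cm
V = pi * 8.0^2 * 13.3 = 2674.1237 cm^3


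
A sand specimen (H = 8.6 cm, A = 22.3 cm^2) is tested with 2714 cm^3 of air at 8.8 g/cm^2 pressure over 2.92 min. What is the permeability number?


Formula: Permeability Number P = (V * H) / (p * A * t)
Numerator: V * H = 2714 * 8.6 = 23340.4
Denominator: p * A * t = 8.8 * 22.3 * 2.92 = 573.0208
P = 23340.4 / 573.0208 = 40.7322


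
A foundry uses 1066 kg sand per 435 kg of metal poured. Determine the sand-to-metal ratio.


Formula: Sand-to-Metal Ratio = W_sand / W_metal
Ratio = 1066 kg / 435 kg = 2.4506

Answer: 2.4506


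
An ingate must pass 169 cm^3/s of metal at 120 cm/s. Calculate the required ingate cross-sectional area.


Formula: A_ingate = Q / v  (continuity equation)
A = 169 cm^3/s / 120 cm/s = 1.4083 cm^2

Answer: 1.4083 cm^2


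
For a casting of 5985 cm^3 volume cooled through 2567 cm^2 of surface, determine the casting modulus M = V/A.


Formula: Casting Modulus M = V / A
M = 5985 cm^3 / 2567 cm^2 = 2.3315 cm

Answer: 2.3315 cm


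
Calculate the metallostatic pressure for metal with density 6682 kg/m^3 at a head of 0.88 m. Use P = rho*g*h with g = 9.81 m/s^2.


Formula: P = rho * g * h
rho * g = 6682 * 9.81 = 65550.42 N/m^3
P = 65550.42 * 0.88 = 57684.3696 Pa

Answer: 57684.3696 Pa


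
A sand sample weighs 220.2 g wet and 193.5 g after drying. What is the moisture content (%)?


Formula: MC = (W_wet - W_dry) / W_wet * 100
Water mass = 220.2 - 193.5 = 26.7 g
MC = 26.7 / 220.2 * 100 = 12.1253%

12.1253%


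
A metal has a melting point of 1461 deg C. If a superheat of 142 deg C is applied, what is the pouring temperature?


Formula: T_pour = T_melt + Superheat
T_pour = 1461 + 142 = 1603 deg C

Final answer: 1603 deg C


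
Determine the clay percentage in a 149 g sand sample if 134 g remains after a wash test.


Formula: Clay% = (W_total - W_washed) / W_total * 100
Clay mass = 149 - 134 = 15 g
Clay% = 15 / 149 * 100 = 10.0671%


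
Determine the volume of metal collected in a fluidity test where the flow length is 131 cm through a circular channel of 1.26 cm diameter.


Formula: V = pi * (d/2)^2 * L  (cylinder volume)
Radius = 1.26/2 = 0.63 cm
V = pi * 0.63^2 * 131 = 163.3437 cm^3

Final answer: 163.3437 cm^3


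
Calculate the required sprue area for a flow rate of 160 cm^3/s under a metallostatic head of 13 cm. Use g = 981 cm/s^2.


Formula: v = sqrt(2*g*h), A = Q/v
Velocity: v = sqrt(2 * 981 * 13) = sqrt(25506) = 159.7060 cm/s
Sprue area: A = Q / v = 160 / 159.7060 = 1.0018 cm^2

1.0018 cm^2


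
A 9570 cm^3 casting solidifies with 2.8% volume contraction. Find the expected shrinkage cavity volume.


Formula: V_shrink = V_casting * shrinkage_pct / 100
V_shrink = 9570 cm^3 * 2.8 / 100 = 267.9600 cm^3

Final answer: 267.9600 cm^3


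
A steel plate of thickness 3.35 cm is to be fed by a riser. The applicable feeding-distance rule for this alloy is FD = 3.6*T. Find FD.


Formula: FD = 3.6 * T  (riser feeding-distance rule)
FD = 3.6 * 3.35 cm = 12.0600 cm

12.0600 cm


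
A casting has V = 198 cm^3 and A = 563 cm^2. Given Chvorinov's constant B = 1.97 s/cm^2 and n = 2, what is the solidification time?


Formula: t_s = B * (V/A)^n  (Chvorinov's rule, n=2)
Modulus M = V/A = 198/563 = 0.351687 cm
M^2 = 0.351687^2 = 0.123684 cm^2
t_s = 1.97 * 0.123684 = 0.2437 s

Final answer: 0.2437 s


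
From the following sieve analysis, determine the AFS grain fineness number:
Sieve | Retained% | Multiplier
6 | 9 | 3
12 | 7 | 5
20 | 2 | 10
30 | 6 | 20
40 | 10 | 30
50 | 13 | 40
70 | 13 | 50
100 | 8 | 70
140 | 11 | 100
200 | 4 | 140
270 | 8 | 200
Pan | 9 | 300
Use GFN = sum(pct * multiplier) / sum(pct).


Formula: GFN = sum(pct * multiplier) / sum(pct)
sum(pct * multiplier) = 8192
sum(pct) = 100
GFN = 8192 / 100 = 81.92

81.92


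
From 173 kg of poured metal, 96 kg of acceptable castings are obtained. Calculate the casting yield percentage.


Formula: Casting Yield = (W_good / W_total) * 100
Yield = (96 kg / 173 kg) * 100 = 55.4913%

55.4913%


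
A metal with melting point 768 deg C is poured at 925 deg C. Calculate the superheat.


Formula: Superheat = T_pour - T_melt
Superheat = 925 - 768 = 157 deg C

157 deg C


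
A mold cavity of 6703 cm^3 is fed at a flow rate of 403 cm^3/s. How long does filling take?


Formula: t_fill = V_mold / Q_flow
t = 6703 cm^3 / 403 cm^3/s = 16.6328 s

Final answer: 16.6328 s


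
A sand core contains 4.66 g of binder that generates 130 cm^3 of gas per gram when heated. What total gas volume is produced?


Formula: V_gas = W_binder * gas_evolution_rate
V = 4.66 g * 130 cm^3/g = 605.8000 cm^3

Answer: 605.8000 cm^3


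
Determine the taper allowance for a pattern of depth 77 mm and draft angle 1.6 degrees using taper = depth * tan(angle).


Formula: taper = depth * tan(draft_angle)
tan(1.6 deg) = 0.0279325
taper = 77 mm * 0.0279325 = 2.1508 mm

2.1508 mm


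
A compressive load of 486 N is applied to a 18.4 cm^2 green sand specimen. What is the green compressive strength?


Formula: Compressive Strength = Force / Area
Strength = 486 N / 18.4 cm^2 = 26.4130 N/cm^2


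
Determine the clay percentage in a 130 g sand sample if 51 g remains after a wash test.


Formula: Clay% = (W_total - W_washed) / W_total * 100
Clay mass = 130 - 51 = 79 g
Clay% = 79 / 130 * 100 = 60.7692%

60.7692%


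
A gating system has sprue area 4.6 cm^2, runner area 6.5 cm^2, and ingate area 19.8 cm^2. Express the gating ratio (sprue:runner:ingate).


Sprue:Runner:Ingate = 1 : 6.5/4.6 : 19.8/4.6 = 1:1.41:4.30


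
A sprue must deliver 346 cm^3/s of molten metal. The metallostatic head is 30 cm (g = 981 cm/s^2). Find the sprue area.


Formula: v = sqrt(2*g*h), A = Q/v
Velocity: v = sqrt(2 * 981 * 30) = sqrt(58860) = 242.6108 cm/s
Sprue area: A = Q / v = 346 / 242.6108 = 1.4262 cm^2


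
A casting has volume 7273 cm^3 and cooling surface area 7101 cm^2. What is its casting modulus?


Formula: Casting Modulus M = V / A
M = 7273 cm^3 / 7101 cm^2 = 1.0242 cm

Final answer: 1.0242 cm


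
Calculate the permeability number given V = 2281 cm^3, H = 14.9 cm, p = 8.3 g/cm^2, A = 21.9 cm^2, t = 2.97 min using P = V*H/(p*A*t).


Formula: Permeability Number P = (V * H) / (p * A * t)
Numerator: V * H = 2281 * 14.9 = 33986.9
Denominator: p * A * t = 8.3 * 21.9 * 2.97 = 539.8569
P = 33986.9 / 539.8569 = 62.9554


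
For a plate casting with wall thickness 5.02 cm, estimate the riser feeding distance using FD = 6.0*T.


Formula: FD = 6.0 * T  (riser feeding-distance rule)
FD = 6.0 * 5.02 cm = 30.1200 cm

Answer: 30.1200 cm


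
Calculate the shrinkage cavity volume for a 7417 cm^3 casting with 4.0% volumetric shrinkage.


Formula: V_shrink = V_casting * shrinkage_pct / 100
V_shrink = 7417 cm^3 * 4.0 / 100 = 296.6800 cm^3

296.6800 cm^3


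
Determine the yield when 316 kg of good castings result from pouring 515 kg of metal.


Formula: Casting Yield = (W_good / W_total) * 100
Yield = (316 kg / 515 kg) * 100 = 61.3592%

61.3592%


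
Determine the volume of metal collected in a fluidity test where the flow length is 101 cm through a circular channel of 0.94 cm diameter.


Formula: V = pi * (d/2)^2 * L  (cylinder volume)
Radius = 0.94/2 = 0.47 cm
V = pi * 0.47^2 * 101 = 70.0918 cm^3

Final answer: 70.0918 cm^3


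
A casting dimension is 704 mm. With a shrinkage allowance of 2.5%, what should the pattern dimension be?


Formula: L_pattern = L_casting * (1 + shrinkage_rate/100)
Shrinkage factor = 1 + 2.5/100 = 1.025
L_pattern = 704 mm * 1.025 = 721.6000 mm

Final answer: 721.6000 mm


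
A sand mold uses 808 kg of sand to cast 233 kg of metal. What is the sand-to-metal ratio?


Formula: Sand-to-Metal Ratio = W_sand / W_metal
Ratio = 808 kg / 233 kg = 3.4678

Answer: 3.4678


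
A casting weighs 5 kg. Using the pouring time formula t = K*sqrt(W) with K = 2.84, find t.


Formula: t = K * sqrt(W)
sqrt(W) = sqrt(5) = 2.23607
t = 2.84 * 2.23607 = 6.3504 s

Final answer: 6.3504 s


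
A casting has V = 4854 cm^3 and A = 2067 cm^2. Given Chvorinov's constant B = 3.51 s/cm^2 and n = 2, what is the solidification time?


Formula: t_s = B * (V/A)^n  (Chvorinov's rule, n=2)
Modulus M = V/A = 4854/2067 = 2.348331 cm
M^2 = 2.348331^2 = 5.514658 cm^2
t_s = 3.51 * 5.514658 = 19.3564 s

Final answer: 19.3564 s


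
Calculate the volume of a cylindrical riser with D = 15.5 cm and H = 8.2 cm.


Formula: V = pi * (D/2)^2 * H  (cylinder volume)
Radius = D/2 = 15.5/2 = 7.75 cm
V = pi * 7.75^2 * 8.2 = 1547.2737 cm^3

Answer: 1547.2737 cm^3


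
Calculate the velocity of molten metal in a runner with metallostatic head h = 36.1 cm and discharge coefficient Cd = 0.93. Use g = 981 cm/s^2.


Formula: v = Cd * sqrt(2 * g * h)  (Torricelli with discharge coefficient)
2*g*h = 2 * 981 * 36.1 = 70828.2 cm^2/s^2
sqrt(70828.2) = 266.13568 cm/s
v = 0.93 * 266.13568 = 247.5062 cm/s

Final answer: 247.5062 cm/s


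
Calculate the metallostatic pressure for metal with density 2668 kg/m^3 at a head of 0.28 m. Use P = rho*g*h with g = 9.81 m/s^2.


Formula: P = rho * g * h
rho * g = 2668 * 9.81 = 26173.08 N/m^3
P = 26173.08 * 0.28 = 7328.4624 Pa

7328.4624 Pa


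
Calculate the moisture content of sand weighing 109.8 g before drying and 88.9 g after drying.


Formula: MC = (W_wet - W_dry) / W_wet * 100
Water mass = 109.8 - 88.9 = 20.9 g
MC = 20.9 / 109.8 * 100 = 19.0346%


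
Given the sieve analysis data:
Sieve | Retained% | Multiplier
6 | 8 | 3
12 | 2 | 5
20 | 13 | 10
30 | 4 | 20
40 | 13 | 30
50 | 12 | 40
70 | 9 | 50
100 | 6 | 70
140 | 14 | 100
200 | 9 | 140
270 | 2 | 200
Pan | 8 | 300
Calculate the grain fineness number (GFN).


Formula: GFN = sum(pct * multiplier) / sum(pct)
sum(pct * multiplier) = 7444
sum(pct) = 100
GFN = 7444 / 100 = 74.44


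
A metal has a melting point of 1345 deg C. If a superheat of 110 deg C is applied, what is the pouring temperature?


Formula: T_pour = T_melt + Superheat
T_pour = 1345 + 110 = 1455 deg C

Final answer: 1455 deg C


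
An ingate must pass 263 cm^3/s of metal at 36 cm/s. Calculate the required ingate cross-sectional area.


Formula: A_ingate = Q / v  (continuity equation)
A = 263 cm^3/s / 36 cm/s = 7.3056 cm^2

7.3056 cm^2


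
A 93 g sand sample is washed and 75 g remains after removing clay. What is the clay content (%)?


Formula: Clay% = (W_total - W_washed) / W_total * 100
Clay mass = 93 - 75 = 18 g
Clay% = 18 / 93 * 100 = 19.3548%


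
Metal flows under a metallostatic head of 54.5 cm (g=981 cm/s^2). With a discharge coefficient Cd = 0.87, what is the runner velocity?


Formula: v = Cd * sqrt(2 * g * h)  (Torricelli with discharge coefficient)
2*g*h = 2 * 981 * 54.5 = 106929.0 cm^2/s^2
sqrt(106929.0) = 327.00000 cm/s
v = 0.87 * 327.00000 = 284.4900 cm/s


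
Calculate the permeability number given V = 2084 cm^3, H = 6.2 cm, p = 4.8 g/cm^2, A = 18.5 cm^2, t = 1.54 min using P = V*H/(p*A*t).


Formula: Permeability Number P = (V * H) / (p * A * t)
Numerator: V * H = 2084 * 6.2 = 12920.8
Denominator: p * A * t = 4.8 * 18.5 * 1.54 = 136.752
P = 12920.8 / 136.752 = 94.4834

94.4834


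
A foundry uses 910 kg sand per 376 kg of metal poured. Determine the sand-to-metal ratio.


Formula: Sand-to-Metal Ratio = W_sand / W_metal
Ratio = 910 kg / 376 kg = 2.4202

2.4202


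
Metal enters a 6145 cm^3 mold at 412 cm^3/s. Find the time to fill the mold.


Formula: t_fill = V_mold / Q_flow
t = 6145 cm^3 / 412 cm^3/s = 14.9150 s

Final answer: 14.9150 s


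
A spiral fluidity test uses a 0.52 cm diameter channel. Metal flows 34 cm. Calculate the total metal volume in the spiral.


Formula: V = pi * (d/2)^2 * L  (cylinder volume)
Radius = 0.52/2 = 0.26 cm
V = pi * 0.26^2 * 34 = 7.2206 cm^3

Answer: 7.2206 cm^3


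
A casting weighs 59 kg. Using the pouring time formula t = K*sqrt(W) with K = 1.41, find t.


Formula: t = K * sqrt(W)
sqrt(W) = sqrt(59) = 7.68115
t = 1.41 * 7.68115 = 10.8304 s

10.8304 s


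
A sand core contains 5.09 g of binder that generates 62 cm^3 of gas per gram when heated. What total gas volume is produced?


Formula: V_gas = W_binder * gas_evolution_rate
V = 5.09 g * 62 cm^3/g = 315.5800 cm^3

315.5800 cm^3


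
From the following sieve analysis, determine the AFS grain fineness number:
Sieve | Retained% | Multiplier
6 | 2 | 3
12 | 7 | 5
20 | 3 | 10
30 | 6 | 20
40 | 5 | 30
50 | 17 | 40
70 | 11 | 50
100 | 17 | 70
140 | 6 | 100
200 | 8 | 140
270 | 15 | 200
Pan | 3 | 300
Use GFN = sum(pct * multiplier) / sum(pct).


Formula: GFN = sum(pct * multiplier) / sum(pct)
sum(pct * multiplier) = 8381
sum(pct) = 100
GFN = 8381 / 100 = 83.81

83.81


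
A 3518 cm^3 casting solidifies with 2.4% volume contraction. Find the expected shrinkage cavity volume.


Formula: V_shrink = V_casting * shrinkage_pct / 100
V_shrink = 3518 cm^3 * 2.4 / 100 = 84.4320 cm^3

Answer: 84.4320 cm^3


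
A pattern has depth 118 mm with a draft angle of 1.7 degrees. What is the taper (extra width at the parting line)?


Formula: taper = depth * tan(draft_angle)
tan(1.7 deg) = 0.0296793
taper = 118 mm * 0.0296793 = 3.5022 mm

Final answer: 3.5022 mm


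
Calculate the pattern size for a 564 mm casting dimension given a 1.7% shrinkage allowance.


Formula: L_pattern = L_casting * (1 + shrinkage_rate/100)
Shrinkage factor = 1 + 1.7/100 = 1.017
L_pattern = 564 mm * 1.017 = 573.5880 mm

Final answer: 573.5880 mm


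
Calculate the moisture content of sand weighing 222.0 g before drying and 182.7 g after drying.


Formula: MC = (W_wet - W_dry) / W_wet * 100
Water mass = 222.0 - 182.7 = 39.3 g
MC = 39.3 / 222.0 * 100 = 17.7027%

Final answer: 17.7027%
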